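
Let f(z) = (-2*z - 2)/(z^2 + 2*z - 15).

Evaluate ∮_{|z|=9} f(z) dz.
By the residue theorem, ∮_C f(z) dz = 2πi · (sum of the residues of f at the poles inside |z| = 9).

The denominator factors as (z + 5)*(z - 3), so the singularities of f are simple poles at z = -5, z = 3.
  |-5|² = 25 < 81 = 9², so this pole is inside the contour.
  |3|² = 9 < 81 = 9², so this pole is inside the contour.

With P(z) = -2*z - 2 and Q(z) = z^2 + 2*z - 15, each pole is simple, so Res(f, z₀) = P(z₀)/Q'(z₀) with Q'(z) = 2*z + 2.
  Res(f, -5) = P(-5)/Q'(-5) = (8)/(-8) = -1
  Res(f, 3) = P(3)/Q'(3) = (-8)/(8) = -1

Sum of residues inside C: -2
∮_C f(z) dz = 2πi · (-2) = -4*I*pi

Final answer: -4*I*pi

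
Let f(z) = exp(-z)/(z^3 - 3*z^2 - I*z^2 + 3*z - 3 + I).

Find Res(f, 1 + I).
Write f(z) = P(z)/Q(z) with P(z) = exp(-z) and Q(z) = z^3 - 3*z^2 - I*z^2 + 3*z - 3 + I.
The denominator factors as Q(z) = (z + I)*(z - 1 - I)*(z - 2 - I), so z = 1 + I is a simple zero of Q and P is analytic there; z = 1 + I is therefore a simple pole and
  Res(f, z₀) = P(z₀)/Q'(z₀).

Q'(z) = 3*z^2 - 6*z - 2*I*z + 3, so Q'(1 + I) = -1 - 2*I.
P(1 + I) = exp(-1 - I).

Res(f, 1 + I) = (exp(-1 - I))/(-1 - 2*I) = (-1/5 + 2*I/5)*exp(-1 - I)

Final answer: (-1/5 + 2*I/5)*exp(-1 - I)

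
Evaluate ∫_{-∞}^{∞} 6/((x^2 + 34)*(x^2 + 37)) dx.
pi*(-34*sqrt(37) + 37*sqrt(34))/629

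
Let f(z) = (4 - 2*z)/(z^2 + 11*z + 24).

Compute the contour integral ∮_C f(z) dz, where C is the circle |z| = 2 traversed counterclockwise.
By the residue theorem, ∮_C f(z) dz = 2πi · (sum of the residues of f at the poles inside |z| = 2).

The denominator factors as (z + 3)*(z + 8), so the singularities of f are simple poles at z = -3, z = -8.
  |-3|² = 9 > 4 = 2², so this pole is outside the contour.
  |-8|² = 64 > 4 = 2², so this pole is outside the contour.

No pole lies inside the contour, so f is analytic on and inside C and the integral is 0 (Cauchy's theorem).

Final answer: 0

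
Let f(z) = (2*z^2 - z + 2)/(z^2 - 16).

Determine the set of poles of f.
The singularities of f are the zeros of the denominator. Factoring,
  z^2 - 16 = (z + 4)*(z - 4)
so the candidates are z = -4, z = 4.

Check the numerator P(z) = 2*z^2 - z + 2 at each one:
  P(-4) = 38 ≠ 0, so z = -4 is a (simple) pole.
  P(4) = 30 ≠ 0, so z = 4 is a (simple) pole.

Poles of f: {-4, 4}

Final answer: {-4, 4}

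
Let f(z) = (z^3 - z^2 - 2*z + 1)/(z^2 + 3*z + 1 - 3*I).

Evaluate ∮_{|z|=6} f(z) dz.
By the residue theorem, ∮_C f(z) dz = 2πi · (sum of the residues of f at the poles inside |z| = 6).

The denominator factors as (z - I)*(z + 3 + I), so the singularities of f are simple poles at z = I, z = -3 - I.
  |I|² = 1 < 36 = 6², so this pole is inside the contour.
  |-3 - I|² = 10 < 36 = 6², so this pole is inside the contour.

With P(z) = z^3 - z^2 - 2*z + 1 and Q(z) = z^2 + 3*z + 1 - 3*I, each pole is simple, so Res(f, z₀) = P(z₀)/Q'(z₀) with Q'(z) = 2*z + 3.
  Res(f, I) = P(I)/Q'(I) = (2 - 3*I)/(3 + 2*I) = -I
  Res(f, -3 - I) = P(-3 - I)/Q'(-3 - I) = (-19 - 30*I)/(-3 - 2*I) = 9 + 4*I

Sum of residues inside C: 9 + 3*I
∮_C f(z) dz = 2πi · (9 + 3*I) = pi*(-6 + 18*I)

Final answer: pi*(-6 + 18*I)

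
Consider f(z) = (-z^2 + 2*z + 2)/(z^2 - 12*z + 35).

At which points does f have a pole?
The singularities of f are the zeros of the denominator. Factoring,
  z^2 - 12*z + 35 = (z - 5)*(z - 7)
so the candidates are z = 5, z = 7.

Check the numerator P(z) = -z^2 + 2*z + 2 at each one:
  P(5) = -13 ≠ 0, so z = 5 is a (simple) pole.
  P(7) = -33 ≠ 0, so z = 7 is a (simple) pole.

Poles of f: {5, 7}

Final answer: {5, 7}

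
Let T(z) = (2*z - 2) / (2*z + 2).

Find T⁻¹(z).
Set w = T(z) = (2*z - 2) / (2*z + 2) and solve for z:
  w*(2*z + 2) = 2*z - 2
  2*w + z*(2*w - 2) + 2 = 0
  z*(2*w - 2) = -2*w - 2
  z = (2*w + 2)/(2 - 2*w)
Renaming the variable, T⁻¹(z) = (2*z + 2)/(-2*z + 2) = (-z - 1)/(z - 1).
(Check: ad - bc = 8 ≠ 0, so T is invertible.)

Final answer: (-z - 1)/(z - 1)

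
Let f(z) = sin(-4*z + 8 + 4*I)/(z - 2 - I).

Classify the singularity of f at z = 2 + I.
Let u = z - 2 - I. The argument of sin is -4*z + 8 + 4*I = -4u, so
  f = sin(-4u)/u = ((-4u) - (-4u)^3/6 + ...)/u = -4 + (32/3)*u^2 - ...
The Laurent expansion about u = 0 has no negative powers; equivalently lim_{z→2 + I} f(z) = -4 exists and is finite.
So the singularity is removable.

Final answer: removable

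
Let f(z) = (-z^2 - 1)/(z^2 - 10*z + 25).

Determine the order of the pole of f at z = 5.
Factor the denominator:
  z^2 - 10*z + 25 = (z - 5)^2

The numerator P(z) = -z^2 - 1 has P(5) = -26 ≠ 0, so no factor of (z - 5) cancels.
Near z = 5 we can therefore write f(z) = g(z)/(z - 5)^2 with g analytic at 5 and g(5) ≠ 0 (g is just the numerator).

Hence z = 5 is a pole of order 2.

Final answer: 2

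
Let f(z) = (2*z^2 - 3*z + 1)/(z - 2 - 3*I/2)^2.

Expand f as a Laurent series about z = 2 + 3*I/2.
Put w = z - (2 + 3*I/2), i.e. z = w + 2 + 3*I/2. The denominator is w^2, so it suffices to rewrite the numerator in powers of w.

P(z) = 2*z^2 - 3*z + 1
P(w + 2 + 3*I/2) = -3/2 + 15*I/2 + (5 + 6*I)*w + 2*w^2

Dividing each term by w^2:
  f = (-3/2 + 15*I/2)/w^2 + (5 + 6*I)/w + 2

Substituting back w = z - 2 - 3*I/2:
  f(z) = (-3/2 + 15*I/2)/(z - 2 - 3*I/2)^2 + (5 + 6*I)/(z - 2 - 3*I/2) + 2

The series is finite because the numerator is a polynomial; the negative powers form the principal part, and the coefficient of 1/(z - 2 - 3*I/2) gives Res(f, 2 + 3*I/2) = 5 + 6*I.

Final answer: (-3/2 + 15*I/2)/(z - 2 - 3*I/2)^2 + (5 + 6*I)/(z - 2 - 3*I/2) + 2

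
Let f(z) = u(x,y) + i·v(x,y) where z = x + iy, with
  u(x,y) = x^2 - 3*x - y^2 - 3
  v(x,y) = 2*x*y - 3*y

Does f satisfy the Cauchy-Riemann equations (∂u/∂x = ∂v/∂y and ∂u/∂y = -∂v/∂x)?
∂u/∂x = 2*x - 3
∂v/∂y = 2*x - 3
∂u/∂y = -2*y
∂v/∂x = 2*y
∂u/∂x = ∂v/∂y and ∂u/∂y = -∂v/∂x hold identically; f is analytic.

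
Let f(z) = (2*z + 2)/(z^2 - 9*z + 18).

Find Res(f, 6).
Write f(z) = P(z)/Q(z) with P(z) = 2*z + 2 and Q(z) = z^2 - 9*z + 18.
The denominator factors as Q(z) = (z - 3)*(z - 6), so z = 6 is a simple zero of Q and P is analytic there; z = 6 is therefore a simple pole and
  Res(f, z₀) = P(z₀)/Q'(z₀).

Q'(z) = 2*z - 9, so Q'(6) = 3.
P(6) = 14.

Res(f, 6) = (14)/(3) = 14/3

Final answer: 14/3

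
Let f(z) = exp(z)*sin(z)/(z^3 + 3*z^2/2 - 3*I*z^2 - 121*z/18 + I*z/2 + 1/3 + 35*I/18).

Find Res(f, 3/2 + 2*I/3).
Write f(z) = P(z)/Q(z) with P(z) = exp(z)*sin(z) and Q(z) = z^3 + 3*z^2/2 - 3*I*z^2 - 121*z/18 + I*z/2 + 1/3 + 35*I/18.
The denominator factors as Q(z) = (z - 3/2 - 2*I/3)*(z - I/3)*(z + 3 - 2*I), so z = 3/2 + 2*I/3 is a simple zero of Q and P is analytic there; z = 3/2 + 2*I/3 is therefore a simple pole and
  Res(f, z₀) = P(z₀)/Q'(z₀).

Q'(z) = 3*z^2 + 3*z - 6*I*z - 121/18 + I/2, so Q'(3/2 + 2*I/3) = 259/36 - I/2.
P(3/2 + 2*I/3) = exp(3/2 + 2*I/3)*sin(3/2 + 2*I/3).

Res(f, 3/2 + 2*I/3) = (exp(3/2 + 2*I/3)*sin(3/2 + 2*I/3))/(259/36 - I/2) = (9324/67405 + 648*I/67405)*exp(3/2 + 2*I/3)*sin(3/2 + 2*I/3)

Final answer: (9324/67405 + 648*I/67405)*exp(3/2 + 2*I/3)*sin(3/2 + 2*I/3)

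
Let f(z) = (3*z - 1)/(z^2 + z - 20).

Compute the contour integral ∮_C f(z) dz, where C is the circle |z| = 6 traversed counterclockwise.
By the residue theorem, ∮_C f(z) dz = 2πi · (sum of the residues of f at the poles inside |z| = 6).

The denominator factors as (z - 4)*(z + 5), so the singularities of f are simple poles at z = 4, z = -5.
  |4|² = 16 < 36 = 6², so this pole is inside the contour.
  |-5|² = 25 < 36 = 6², so this pole is inside the contour.

With P(z) = 3*z - 1 and Q(z) = z^2 + z - 20, each pole is simple, so Res(f, z₀) = P(z₀)/Q'(z₀) with Q'(z) = 2*z + 1.
  Res(f, 4) = P(4)/Q'(4) = (11)/(9) = 11/9
  Res(f, -5) = P(-5)/Q'(-5) = (-16)/(-9) = 16/9

Sum of residues inside C: 3
∮_C f(z) dz = 2πi · (3) = 6*I*pi

Final answer: 6*I*pi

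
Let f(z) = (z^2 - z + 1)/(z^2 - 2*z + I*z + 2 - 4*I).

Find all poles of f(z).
The singularities of f are the zeros of the denominator. Factoring,
  z^2 - 2*z + I*z + 2 - 4*I = (z + 2*I)*(z - 2 - I)
so the candidates are z = -2*I, z = 2 + I.

Check the numerator P(z) = z^2 - z + 1 at each one:
  P(-2*I) = -3 + 2*I ≠ 0, so z = -2*I is a (simple) pole.
  P(2 + I) = 2 + 3*I ≠ 0, so z = 2 + I is a (simple) pole.

Poles of f: {-2*I, 2 + I}

Final answer: {-2*I, 2 + I}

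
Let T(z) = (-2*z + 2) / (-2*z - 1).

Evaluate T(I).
Substitute z = I:
  numerator:   -2*(I) + 2 = 2 - 2*I
  denominator: -2*(I) - 1 = -1 - 2*I
T(I) = (2 - 2*I)/(-1 - 2*I); multiplying numerator and denominator by the conjugate -1 + 2*I gives (2 + 6*I)/5 = 2/5 + 6*I/5

Final answer: 2/5 + 6*I/5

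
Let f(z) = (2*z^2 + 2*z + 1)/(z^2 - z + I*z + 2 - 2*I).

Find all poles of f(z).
The singularities of f are the zeros of the denominator. Factoring,
  z^2 - z + I*z + 2 - 2*I = (z - 1 - I)*(z + 2*I)
so the candidates are z = 1 + I, z = -2*I.

Check the numerator P(z) = 2*z^2 + 2*z + 1 at each one:
  P(1 + I) = 3 + 6*I ≠ 0, so z = 1 + I is a (simple) pole.
  P(-2*I) = -7 - 4*I ≠ 0, so z = -2*I is a (simple) pole.

Poles of f: {-2*I, 1 + I}

Final answer: {-2*I, 1 + I}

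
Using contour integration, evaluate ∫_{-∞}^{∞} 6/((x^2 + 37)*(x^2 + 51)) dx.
Let f(z) = 6/((z^2 + 37)*(z^2 + 51)). The denominator has no real zeros and deg Q - deg P = 4 ≥ 2, so the integral of f over the upper semicircle |z| = R tends to 0 as R → ∞. Closing the contour in the upper half-plane,
  ∫_{-∞}^{∞} f(x) dx = 2πi · Σ Res(f, z_k)  over the poles with Im z_k > 0.

Zeros of the denominator: z^2 + 37 = 0 gives z = ±sqrt(37)*I; z^2 + 51 = 0 gives z = ±sqrt(51)*I.
Upper half-plane: z = sqrt(37)*I, z = sqrt(51)*I (simple).

Each pole is a simple zero of Q(z) = z^4 + 88*z^2 + 1887, so Res(f, z₀) = P(z₀)/Q'(z₀) with P(z) = 6, Q'(z) = 4*z^3 + 176*z:
  Res(f, sqrt(37)*I) = (6)/(28*sqrt(37)*I) = -3*sqrt(37)*I/518
  Res(f, sqrt(51)*I) = (6)/(-28*sqrt(51)*I) = sqrt(51)*I/238

Sum of residues: I*(-51*sqrt(37) + 37*sqrt(51))/8806
∫_{-∞}^{∞} f(x) dx = 2πi · (I*(-51*sqrt(37) + 37*sqrt(51))/8806) = pi*(-37*sqrt(51) + 51*sqrt(37))/4403

Final answer: pi*(-37*sqrt(51) + 51*sqrt(37))/4403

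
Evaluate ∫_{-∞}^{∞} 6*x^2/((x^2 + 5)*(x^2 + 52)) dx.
Let f(z) = 6*z^2/((z^2 + 5)*(z^2 + 52)). The denominator has no real zeros and deg Q - deg P = 2 ≥ 2, so the integral of f over the upper semicircle |z| = R tends to 0 as R → ∞. Closing the contour in the upper half-plane,
  ∫_{-∞}^{∞} f(x) dx = 2πi · Σ Res(f, z_k)  over the poles with Im z_k > 0.

Zeros of the denominator: z^2 + 52 = 0 gives z = ±2*sqrt(13)*I; z^2 + 5 = 0 gives z = ±sqrt(5)*I.
Upper half-plane: z = 2*sqrt(13)*I, z = sqrt(5)*I (simple).

Each pole is a simple zero of Q(z) = z^4 + 57*z^2 + 260, so Res(f, z₀) = P(z₀)/Q'(z₀) with P(z) = 6*z^2, Q'(z) = 4*z^3 + 114*z:
  Res(f, 2*sqrt(13)*I) = (-312)/(-188*sqrt(13)*I) = -6*sqrt(13)*I/47
  Res(f, sqrt(5)*I) = (-30)/(94*sqrt(5)*I) = 3*sqrt(5)*I/47

Sum of residues: 3*I*(-2*sqrt(13) + sqrt(5))/47
∫_{-∞}^{∞} f(x) dx = 2πi · (3*I*(-2*sqrt(13) + sqrt(5))/47) = 6*pi*(-sqrt(5) + 2*sqrt(13))/47

Final answer: 6*pi*(-sqrt(5) + 2*sqrt(13))/47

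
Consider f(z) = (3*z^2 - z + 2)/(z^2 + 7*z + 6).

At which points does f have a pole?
The singularities of f are the zeros of the denominator. Factoring,
  z^2 + 7*z + 6 = (z + 1)*(z + 6)
so the candidates are z = -1, z = -6.

Check the numerator P(z) = 3*z^2 - z + 2 at each one:
  P(-1) = 6 ≠ 0, so z = -1 is a (simple) pole.
  P(-6) = 116 ≠ 0, so z = -6 is a (simple) pole.

Poles of f: {-6, -1}

Final answer: {-6, -1}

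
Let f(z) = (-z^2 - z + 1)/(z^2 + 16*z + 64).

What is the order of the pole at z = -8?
2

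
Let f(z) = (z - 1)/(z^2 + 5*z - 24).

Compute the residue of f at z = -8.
9/11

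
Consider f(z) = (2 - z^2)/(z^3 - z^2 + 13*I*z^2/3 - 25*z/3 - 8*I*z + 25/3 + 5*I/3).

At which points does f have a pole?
The singularities of f are the zeros of the denominator. Factoring,
  z^3 - z^2 + 13*I*z^2/3 - 25*z/3 - 8*I*z + 25/3 + 5*I/3 = (z + 2 + 3*I)*(z - 2 + I)*(z - 1 + I/3)
so the candidates are z = -2 - 3*I, z = 2 - I, z = 1 - I/3.

Check the numerator P(z) = 2 - z^2 at each one:
  P(-2 - 3*I) = 7 - 12*I ≠ 0, so z = -2 - 3*I is a (simple) pole.
  P(2 - I) = -1 + 4*I ≠ 0, so z = 2 - I is a (simple) pole.
  P(1 - I/3) = 10/9 + 2*I/3 ≠ 0, so z = 1 - I/3 is a (simple) pole.

Poles of f: {-2 - 3*I, 1 - I/3, 2 - I}

Final answer: {-2 - 3*I, 1 - I/3, 2 - I}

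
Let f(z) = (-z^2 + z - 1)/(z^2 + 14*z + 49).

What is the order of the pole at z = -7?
Factor the denominator:
  z^2 + 14*z + 49 = (z + 7)^2

The numerator P(z) = -z^2 + z - 1 has P(-7) = -57 ≠ 0, so no factor of (z + 7) cancels.
Near z = -7 we can therefore write f(z) = g(z)/(z + 7)^2 with g analytic at -7 and g(-7) ≠ 0 (g is just the numerator).

Hence z = -7 is a pole of order 2.

Final answer: 2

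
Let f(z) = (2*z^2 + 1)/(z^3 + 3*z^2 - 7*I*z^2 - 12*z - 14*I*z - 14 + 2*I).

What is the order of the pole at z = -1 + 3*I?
Factor the denominator:
  z^3 + 3*z^2 - 7*I*z^2 - 12*z - 14*I*z - 14 + 2*I = (z + 1 - 3*I)^2*(z + 1 - I)

The numerator P(z) = 2*z^2 + 1 has P(-1 + 3*I) = -15 - 12*I ≠ 0, so no factor of (z + 1 - 3*I) cancels.
Near z = -1 + 3*I we can therefore write f(z) = g(z)/(z + 1 - 3*I)^2 with g analytic at -1 + 3*I and g(-1 + 3*I) ≠ 0 (g is the numerator divided by the remaining denominator factors).

Hence z = -1 + 3*I is a pole of order 2.

Final answer: 2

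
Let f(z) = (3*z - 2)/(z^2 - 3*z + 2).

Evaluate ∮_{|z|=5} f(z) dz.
6*I*pi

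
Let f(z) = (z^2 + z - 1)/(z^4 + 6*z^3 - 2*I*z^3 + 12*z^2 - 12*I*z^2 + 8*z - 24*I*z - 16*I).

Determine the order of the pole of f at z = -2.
Factor the denominator:
  z^4 + 6*z^3 - 2*I*z^3 + 12*z^2 - 12*I*z^2 + 8*z - 24*I*z - 16*I = (z + 2)^3*(z - 2*I)

The numerator P(z) = z^2 + z - 1 has P(-2) = 1 ≠ 0, so no factor of (z + 2) cancels.
Near z = -2 we can therefore write f(z) = g(z)/(z + 2)^3 with g analytic at -2 and g(-2) ≠ 0 (g is the numerator divided by the remaining denominator factors).

Hence z = -2 is a pole of order 3.

Final answer: 3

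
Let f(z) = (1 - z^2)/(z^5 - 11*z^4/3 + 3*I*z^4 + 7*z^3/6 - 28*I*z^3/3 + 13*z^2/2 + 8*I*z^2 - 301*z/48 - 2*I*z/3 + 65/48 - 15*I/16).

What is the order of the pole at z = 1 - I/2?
Factor the denominator:
  z^5 - 11*z^4/3 + 3*I*z^4 + 7*z^3/6 - 28*I*z^3/3 + 13*z^2/2 + 8*I*z^2 - 301*z/48 - 2*I*z/3 + 65/48 - 15*I/16 = (z - 1 + I/2)^4*(z + 1/3 + I)

The numerator P(z) = 1 - z^2 has P(1 - I/2) = 1/4 + I ≠ 0, so no factor of (z - 1 + I/2) cancels.
Near z = 1 - I/2 we can therefore write f(z) = g(z)/(z - 1 + I/2)^4 with g analytic at 1 - I/2 and g(1 - I/2) ≠ 0 (g is the numerator divided by the remaining denominator factors).

Hence z = 1 - I/2 is a pole of order 4.

Final answer: 4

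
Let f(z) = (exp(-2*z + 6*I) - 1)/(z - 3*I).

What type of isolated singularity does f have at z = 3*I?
Let u = z - 3*I. The exponent is -2*z + 6*I = -2u, so
  f = (e^(-2u) - 1)/u = ((-2u) + (-2u)^2/2 + (-2u)^3/6 + ...)/u = -2 + (2)*u + (-4/3)*u^2 + ...
The Laurent expansion about u = 0 has no negative powers; equivalently lim_{z→3*I} f(z) = -2 exists and is finite.
So the singularity is removable.

Final answer: removable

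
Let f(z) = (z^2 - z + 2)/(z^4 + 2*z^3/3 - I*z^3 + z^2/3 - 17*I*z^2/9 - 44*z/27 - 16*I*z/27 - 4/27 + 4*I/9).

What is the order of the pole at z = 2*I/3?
Factor the denominator:
  z^4 + 2*z^3/3 - I*z^3 + z^2/3 - 17*I*z^2/9 - 44*z/27 - 16*I*z/27 - 4/27 + 4*I/9 = (z - 2*I/3)^2*(z - 1/3 - 2*I/3)*(z + 1 + I)

The numerator P(z) = z^2 - z + 2 has P(2*I/3) = 14/9 - 2*I/3 ≠ 0, so no factor of (z - 2*I/3) cancels.
Near z = 2*I/3 we can therefore write f(z) = g(z)/(z - 2*I/3)^2 with g analytic at 2*I/3 and g(2*I/3) ≠ 0 (g is the numerator divided by the remaining denominator factors).

Hence z = 2*I/3 is a pole of order 2.

Final answer: 2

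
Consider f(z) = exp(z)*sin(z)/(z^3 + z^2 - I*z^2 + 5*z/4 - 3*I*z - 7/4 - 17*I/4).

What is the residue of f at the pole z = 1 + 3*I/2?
Write f(z) = P(z)/Q(z) with P(z) = exp(z)*sin(z) and Q(z) = z^3 + z^2 - I*z^2 + 5*z/4 - 3*I*z - 7/4 - 17*I/4.
The denominator factors as Q(z) = (z + 1 - I)*(z - 1 - 3*I/2)*(z + 1 + 3*I/2), so z = 1 + 3*I/2 is a simple zero of Q and P is analytic there; z = 1 + 3*I/2 is therefore a simple pole and
  Res(f, z₀) = P(z₀)/Q'(z₀).

Q'(z) = 3*z^2 + 2*z - 2*I*z + 5/4 - 3*I, so Q'(1 + 3*I/2) = 5/2 + 7*I.
P(1 + 3*I/2) = exp(1 + 3*I/2)*sin(1 + 3*I/2).

Res(f, 1 + 3*I/2) = (exp(1 + 3*I/2)*sin(1 + 3*I/2))/(5/2 + 7*I) = (10/221 - 28*I/221)*exp(1 + 3*I/2)*sin(1 + 3*I/2)

Final answer: (10/221 - 28*I/221)*exp(1 + 3*I/2)*sin(1 + 3*I/2)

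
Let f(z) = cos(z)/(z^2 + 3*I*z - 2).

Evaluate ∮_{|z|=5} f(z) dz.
By the residue theorem, ∮_C f(z) dz = 2πi · (sum of the residues of f at the poles inside |z| = 5).

The denominator factors as (z + 2*I)*(z + I), so the singularities of f are simple poles at z = -2*I, z = -I.
  |-2*I|² = 4 < 25 = 5², so this pole is inside the contour.
  |-I|² = 1 < 25 = 5², so this pole is inside the contour.

With P(z) = cos(z) and Q(z) = z^2 + 3*I*z - 2, each pole is simple, so Res(f, z₀) = P(z₀)/Q'(z₀) with Q'(z) = 2*z + 3*I.
  Res(f, -2*I) = P(-2*I)/Q'(-2*I) = (cosh(2))/(-I) = I*cosh(2)
  Res(f, -I) = P(-I)/Q'(-I) = (cosh(1))/(I) = -I*cosh(1)

Sum of residues inside C: -I*cosh(1) + I*cosh(2)
∮_C f(z) dz = 2πi · (-I*cosh(1) + I*cosh(2)) = -2*pi*cosh(2) + 2*pi*cosh(1)

Final answer: -2*pi*cosh(2) + 2*pi*cosh(1)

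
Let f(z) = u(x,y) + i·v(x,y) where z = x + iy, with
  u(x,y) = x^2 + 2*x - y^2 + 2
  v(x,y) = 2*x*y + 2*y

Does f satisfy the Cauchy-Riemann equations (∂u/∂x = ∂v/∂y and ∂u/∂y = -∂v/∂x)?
∂u/∂x = 2*x + 2
∂v/∂y = 2*x + 2
∂u/∂y = -2*y
∂v/∂x = 2*y
∂u/∂x = ∂v/∂y and ∂u/∂y = -∂v/∂x hold identically; f is analytic.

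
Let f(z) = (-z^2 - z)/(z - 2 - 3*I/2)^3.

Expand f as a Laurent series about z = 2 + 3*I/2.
(-15/4 - 15*I/2)/(z - 2 - 3*I/2)^3 + (-5 - 3*I)/(z - 2 - 3*I/2)^2 - 1/(z - 2 - 3*I/2)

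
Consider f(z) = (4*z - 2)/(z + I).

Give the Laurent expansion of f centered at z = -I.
Put w = z - (-I), i.e. z = w - I. The denominator is w, so it suffices to rewrite the numerator in powers of w.

P(z) = 4*z - 2
P(w - I) = -2 - 4*I + 4*w

Dividing each term by w:
  f = (-2 - 4*I)/w + 4

Substituting back w = z + I:
  f(z) = (-2 - 4*I)/(z + I) + 4

The series is finite because the numerator is a polynomial; the negative powers form the principal part, and the coefficient of 1/(z + I) gives Res(f, -I) = -2 - 4*I.

Final answer: (-2 - 4*I)/(z + I) + 4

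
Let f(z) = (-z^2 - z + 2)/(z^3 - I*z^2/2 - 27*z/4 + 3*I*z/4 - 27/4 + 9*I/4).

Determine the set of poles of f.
The singularities of f are the zeros of the denominator. Factoring,
  z^3 - I*z^2/2 - 27*z/4 + 3*I*z/4 - 27/4 + 9*I/4 = (z + 3/2)*(z + 3/2 - I/2)*(z - 3)
so the candidates are z = -3/2, z = -3/2 + I/2, z = 3.

Check the numerator P(z) = -z^2 - z + 2 at each one:
  P(-3/2) = 5/4 ≠ 0, so z = -3/2 is a (simple) pole.
  P(-3/2 + I/2) = 3/2 + I ≠ 0, so z = -3/2 + I/2 is a (simple) pole.
  P(3) = -10 ≠ 0, so z = 3 is a (simple) pole.

Poles of f: {-3/2, -3/2 + I/2, 3}

Final answer: {-3/2, -3/2 + I/2, 3}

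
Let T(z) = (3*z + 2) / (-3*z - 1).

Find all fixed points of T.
T(z) = z means 3*z + 2 = z*(-3*z - 1), i.e.
  -3*z^2 - 4*z - 2 = 0.
Discriminant: (-4)^2 - 4*(-3)*(-2) = -8, so the roots are complex conjugates.
  z = (4 ± I*sqrt(8))/(2*(-3))
Fixed points: {-2/3 - sqrt(2)*I/3, -2/3 + sqrt(2)*I/3}

Final answer: {-2/3 - sqrt(2)*I/3, -2/3 + sqrt(2)*I/3}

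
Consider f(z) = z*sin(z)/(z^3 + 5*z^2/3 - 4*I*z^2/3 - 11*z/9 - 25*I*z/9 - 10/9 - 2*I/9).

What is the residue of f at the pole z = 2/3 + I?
Write f(z) = P(z)/Q(z) with P(z) = z*sin(z) and Q(z) = z^3 + 5*z^2/3 - 4*I*z^2/3 - 11*z/9 - 25*I*z/9 - 10/9 - 2*I/9.
The denominator factors as Q(z) = (z + 1/3 - I/3)*(z - 2/3 - I)*(z + 2), so z = 2/3 + I is a simple zero of Q and P is analytic there; z = 2/3 + I is therefore a simple pole and
  Res(f, z₀) = P(z₀)/Q'(z₀).

Q'(z) = 3*z^2 + 10*z/3 - 8*I*z/3 - 11/9 - 25*I/9, so Q'(2/3 + I) = 2 + 25*I/9.
P(2/3 + I) = (2/3 + I)*sin(2/3 + I).

Res(f, 2/3 + I) = ((2/3 + I)*sin(2/3 + I))/(2 + 25*I/9) = (333/949 + 12*I/949)*sin(2/3 + I)

Final answer: (333/949 + 12*I/949)*sin(2/3 + I)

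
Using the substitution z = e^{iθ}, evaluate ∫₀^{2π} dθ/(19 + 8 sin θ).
2*sqrt(33)*pi/99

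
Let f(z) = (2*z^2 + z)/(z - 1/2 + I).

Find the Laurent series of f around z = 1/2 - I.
Put w = z - (1/2 - I), i.e. z = w + 1/2 - I. The denominator is w, so it suffices to rewrite the numerator in powers of w.

P(z) = 2*z^2 + z
P(w + 1/2 - I) = -1 - 3*I + (3 - 4*I)*w + 2*w^2

Dividing each term by w:
  f = (-1 - 3*I)/w + 3 - 4*I + 2*w

Substituting back w = z - 1/2 + I:
  f(z) = (-1 - 3*I)/(z - 1/2 + I) + 3 - 4*I + 2*(z - 1/2 + I)

The series is finite because the numerator is a polynomial; the negative powers form the principal part, and the coefficient of 1/(z - 1/2 + I) gives Res(f, 1/2 - I) = -1 - 3*I.

Final answer: (-1 - 3*I)/(z - 1/2 + I) + 3 - 4*I + 2*(z - 1/2 + I)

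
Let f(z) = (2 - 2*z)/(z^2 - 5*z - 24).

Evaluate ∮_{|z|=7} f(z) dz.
-16*I*pi/11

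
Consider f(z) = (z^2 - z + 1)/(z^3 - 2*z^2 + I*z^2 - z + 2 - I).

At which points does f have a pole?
The singularities of f are the zeros of the denominator. Factoring,
  z^3 - 2*z^2 + I*z^2 - z + 2 - I = (z - 2 + I)*(z + 1)*(z - 1)
so the candidates are z = 2 - I, z = -1, z = 1.

Check the numerator P(z) = z^2 - z + 1 at each one:
  P(2 - I) = 2 - 3*I ≠ 0, so z = 2 - I is a (simple) pole.
  P(-1) = 3 ≠ 0, so z = -1 is a (simple) pole.
  P(1) = 1 ≠ 0, so z = 1 is a (simple) pole.

Poles of f: {-1, 1, 2 - I}

Final answer: {-1, 1, 2 - I}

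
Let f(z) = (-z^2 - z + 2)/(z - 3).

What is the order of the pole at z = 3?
Factor the denominator:
  z - 3 = (z - 3)

The numerator P(z) = -z^2 - z + 2 has P(3) = -10 ≠ 0, so no factor of (z - 3) cancels.
Near z = 3 we can therefore write f(z) = g(z)/(z - 3) with g analytic at 3 and g(3) ≠ 0 (g is just the numerator).

Hence z = 3 is a pole of order 1.

Final answer: 1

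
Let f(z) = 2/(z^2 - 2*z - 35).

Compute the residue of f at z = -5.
Write f(z) = P(z)/Q(z) with P(z) = 2 and Q(z) = z^2 - 2*z - 35.
The denominator factors as Q(z) = (z + 5)*(z - 7), so z = -5 is a simple zero of Q and P is analytic there; z = -5 is therefore a simple pole and
  Res(f, z₀) = P(z₀)/Q'(z₀).

Q'(z) = 2*z - 2, so Q'(-5) = -12.
P(-5) = 2.

Res(f, -5) = (2)/(-12) = -1/6

Final answer: -1/6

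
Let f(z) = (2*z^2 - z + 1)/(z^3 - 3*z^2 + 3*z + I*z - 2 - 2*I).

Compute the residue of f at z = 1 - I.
Write f(z) = P(z)/Q(z) with P(z) = 2*z^2 - z + 1 and Q(z) = z^3 - 3*z^2 + 3*z + I*z - 2 - 2*I.
The denominator factors as Q(z) = (z - 2)*(z - I)*(z - 1 + I), so z = 1 - I is a simple zero of Q and P is analytic there; z = 1 - I is therefore a simple pole and
  Res(f, z₀) = P(z₀)/Q'(z₀).

Q'(z) = 3*z^2 - 6*z + 3 + I, so Q'(1 - I) = -3 + I.
P(1 - I) = -3*I.

Res(f, 1 - I) = (-3*I)/(-3 + I) = -3/10 + 9*I/10

Final answer: -3/10 + 9*I/10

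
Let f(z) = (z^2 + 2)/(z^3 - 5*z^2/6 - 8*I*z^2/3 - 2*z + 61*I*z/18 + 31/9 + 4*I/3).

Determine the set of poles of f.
The singularities of f are the zeros of the denominator. Factoring,
  z^3 - 5*z^2/6 - 8*I*z^2/3 - 2*z + 61*I*z/18 + 31/9 + 4*I/3 = (z - 3/2 + I/3)*(z + 2/3 - I)*(z - 2*I)
so the candidates are z = 3/2 - I/3, z = -2/3 + I, z = 2*I.

Check the numerator P(z) = z^2 + 2 at each one:
  P(3/2 - I/3) = 149/36 - I ≠ 0, so z = 3/2 - I/3 is a (simple) pole.
  P(-2/3 + I) = 13/9 - 4*I/3 ≠ 0, so z = -2/3 + I is a (simple) pole.
  P(2*I) = -2 ≠ 0, so z = 2*I is a (simple) pole.

Poles of f: {-2/3 + I, 2*I, 3/2 - I/3}

Final answer: {-2/3 + I, 2*I, 3/2 - I/3}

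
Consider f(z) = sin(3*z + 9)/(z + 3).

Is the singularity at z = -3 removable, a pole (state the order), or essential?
Let u = z + 3. The argument of sin is 3*z + 9 = 3u, so
  f = sin(3u)/u = ((3u) - (3u)^3/6 + ...)/u = 3 - (9/2)*u^2 + ...
The Laurent expansion about u = 0 has no negative powers; equivalently lim_{z→-3} f(z) = 3 exists and is finite.
So the singularity is removable.

Final answer: removable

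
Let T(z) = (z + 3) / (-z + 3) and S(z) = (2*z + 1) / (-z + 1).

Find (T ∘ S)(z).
(z - 4)/(5*z - 2)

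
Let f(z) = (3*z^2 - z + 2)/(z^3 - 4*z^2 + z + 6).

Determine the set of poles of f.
The singularities of f are the zeros of the denominator. Factoring,
  z^3 - 4*z^2 + z + 6 = (z + 1)*(z - 2)*(z - 3)
so the candidates are z = -1, z = 2, z = 3.

Check the numerator P(z) = 3*z^2 - z + 2 at each one:
  P(-1) = 6 ≠ 0, so z = -1 is a (simple) pole.
  P(2) = 12 ≠ 0, so z = 2 is a (simple) pole.
  P(3) = 26 ≠ 0, so z = 3 is a (simple) pole.

Poles of f: {-1, 2, 3}

Final answer: {-1, 2, 3}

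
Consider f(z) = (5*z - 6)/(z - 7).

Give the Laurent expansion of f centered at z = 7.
Put w = z - (7), i.e. z = w + 7. The denominator is w, so it suffices to rewrite the numerator in powers of w.

P(z) = 5*z - 6
P(w + 7) = 29 + 5*w

Dividing each term by w:
  f = 29/w + 5

Substituting back w = z - 7:
  f(z) = 29/(z - 7) + 5

The series is finite because the numerator is a polynomial; the negative powers form the principal part, and the coefficient of 1/(z - 7) gives Res(f, 7) = 29.

Final answer: 29/(z - 7) + 5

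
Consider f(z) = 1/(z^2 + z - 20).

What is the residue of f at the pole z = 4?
Write f(z) = P(z)/Q(z) with P(z) = 1 and Q(z) = z^2 + z - 20.
The denominator factors as Q(z) = (z - 4)*(z + 5), so z = 4 is a simple zero of Q and P is analytic there; z = 4 is therefore a simple pole and
  Res(f, z₀) = P(z₀)/Q'(z₀).

Q'(z) = 2*z + 1, so Q'(4) = 9.
P(4) = 1.

Res(f, 4) = (1)/(9) = 1/9

Final answer: 1/9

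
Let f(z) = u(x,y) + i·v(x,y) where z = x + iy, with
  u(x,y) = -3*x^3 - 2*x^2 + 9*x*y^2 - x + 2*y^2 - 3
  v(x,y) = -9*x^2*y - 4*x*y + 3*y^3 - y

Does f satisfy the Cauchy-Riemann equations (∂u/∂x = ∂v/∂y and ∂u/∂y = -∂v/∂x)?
∂u/∂x = -9*x^2 - 4*x + 9*y^2 - 1
∂v/∂y = -9*x^2 - 4*x + 9*y^2 - 1
∂u/∂y = 18*x*y + 4*y
∂v/∂x = -18*x*y - 4*y
∂u/∂x = ∂v/∂y and ∂u/∂y = -∂v/∂x hold identically; f is analytic.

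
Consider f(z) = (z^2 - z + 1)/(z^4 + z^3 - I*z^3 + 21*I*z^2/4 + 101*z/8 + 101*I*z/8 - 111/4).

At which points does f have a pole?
The singularities of f are the zeros of the denominator. Factoring,
  z^4 + z^3 - I*z^3 + 21*I*z^2/4 + 101*z/8 + 101*I*z/8 - 111/4 = (z - 1 + I)*(z - 3/2 + 3*I/2)*(z + 3 - I/2)*(z + 1/2 - 3*I)
so the candidates are z = 1 - I, z = 3/2 - 3*I/2, z = -3 + I/2, z = -1/2 + 3*I.

Check the numerator P(z) = z^2 - z + 1 at each one:
  P(1 - I) = -I ≠ 0, so z = 1 - I is a (simple) pole.
  P(3/2 - 3*I/2) = -1/2 - 3*I ≠ 0, so z = 3/2 - 3*I/2 is a (simple) pole.
  P(-3 + I/2) = 51/4 - 7*I/2 ≠ 0, so z = -3 + I/2 is a (simple) pole.
  P(-1/2 + 3*I) = -29/4 - 6*I ≠ 0, so z = -1/2 + 3*I is a (simple) pole.

Poles of f: {-3 + I/2, -1/2 + 3*I, 1 - I, 3/2 - 3*I/2}

Final answer: {-3 + I/2, -1/2 + 3*I, 1 - I, 3/2 - 3*I/2}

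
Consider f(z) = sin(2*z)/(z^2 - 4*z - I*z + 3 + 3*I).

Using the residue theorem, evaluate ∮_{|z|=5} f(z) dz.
By the residue theorem, ∮_C f(z) dz = 2πi · (sum of the residues of f at the poles inside |z| = 5).

The denominator factors as (z - 3)*(z - 1 - I), so the singularities of f are simple poles at z = 3, z = 1 + I.
  |3|² = 9 < 25 = 5², so this pole is inside the contour.
  |1 + I|² = 2 < 25 = 5², so this pole is inside the contour.

With P(z) = sin(2*z) and Q(z) = z^2 - 4*z - I*z + 3 + 3*I, each pole is simple, so Res(f, z₀) = P(z₀)/Q'(z₀) with Q'(z) = 2*z - 4 - I.
  Res(f, 3) = P(3)/Q'(3) = (sin(6))/(2 - I) = (2/5 + I/5)*sin(6)
  Res(f, 1 + I) = P(1 + I)/Q'(1 + I) = (sin(2 + 2*I))/(-2 + I) = (-2/5 - I/5)*sin(2 + 2*I)

Sum of residues inside C: (-2/5 - I/5)*sin(2 + 2*I) + (2/5 + I/5)*sin(6)
∮_C f(z) dz = 2πi · ((-2/5 - I/5)*sin(2 + 2*I) + (2/5 + I/5)*sin(6)) = pi*(2/5 - 4*I/5)*sin(2 + 2*I) + pi*(-2/5 + 4*I/5)*sin(6)

Final answer: pi*(2/5 - 4*I/5)*sin(2 + 2*I) + pi*(-2/5 + 4*I/5)*sin(6)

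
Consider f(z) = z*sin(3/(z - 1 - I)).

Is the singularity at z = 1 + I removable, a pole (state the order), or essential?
Let u = z - 1 - I. Then
  sin(3/u) = Σ_{k≥0} (-1)^k (3)^(2k+1)/((2k+1)!·u^(2k+1)) = 3/u - 9/(2*u^3) + 81/(40*u^5) + ...
which has infinitely many negative powers of u, so sin(3/(z - 1 - I)) has an essential singularity at z = 1 + I.
The extra factor z is a nonzero polynomial; if the product had at most a pole at z = 1 + I, dividing by that polynomial would leave sin(3/(z - 1 - I)) with at most a pole too — contradiction. (Equivalently, the product's Laurent series still has infinitely many negative powers.)
So the singularity is essential.

Final answer: essential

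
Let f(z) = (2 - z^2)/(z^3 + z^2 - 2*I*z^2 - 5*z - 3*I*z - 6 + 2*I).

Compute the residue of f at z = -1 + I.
Write f(z) = P(z)/Q(z) with P(z) = 2 - z^2 and Q(z) = z^3 + z^2 - 2*I*z^2 - 5*z - 3*I*z - 6 + 2*I.
The denominator factors as Q(z) = (z - 2 - I)*(z + 2)*(z + 1 - I), so z = -1 + I is a simple zero of Q and P is analytic there; z = -1 + I is therefore a simple pole and
  Res(f, z₀) = P(z₀)/Q'(z₀).

Q'(z) = 3*z^2 + 2*z - 4*I*z - 5 - 3*I, so Q'(-1 + I) = -3 - 3*I.
P(-1 + I) = 2 + 2*I.

Res(f, -1 + I) = (2 + 2*I)/(-3 - 3*I) = -2/3

Final answer: -2/3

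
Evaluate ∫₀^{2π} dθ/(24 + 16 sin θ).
Call the integral J. The integrand is 2π-periodic and we integrate over a full period, so shifting θ does not change the value (θ → θ + π/2 turns sin θ into cos θ). Hence
  J = ∫₀^{2π} dθ/(24 + 16 cos θ).
Put z = e^{iθ}: then cos θ = (z + 1/z)/2, dθ = dz/(iz), and z runs once counterclockwise around |z| = 1:
  J = ∮_{|z|=1} 1/(24 + 16*(z + 1/z)/2) · dz/(iz) = (2/i) ∮_{|z|=1} dz/(16*z^2 + 48*z + 16).
The roots of 16*z^2 + 48*z + 16 are z = (-24 ± sqrt(24^2 - 16^2))/16, with sqrt(320) = 8*sqrt(5); their product is 1, so only z₊ = -3/2 + sqrt(5)/2 lies inside the unit circle (z₋ = -3/2 - sqrt(5)/2 lies outside).
z₊ is a simple zero of q(z) = 16*z^2 + 48*z + 16, so Res(1/q, z₊) = 1/q'(z₊) with q'(z) = 32*z + 48; and q'(z₊) = 16*(z₊ - z₋) = 16*sqrt(5).
Therefore J = (2/i) · 2πi · 1/(16*sqrt(5)) = 2*pi/(8*sqrt(5)) = sqrt(5)*pi/20

Final answer: sqrt(5)*pi/20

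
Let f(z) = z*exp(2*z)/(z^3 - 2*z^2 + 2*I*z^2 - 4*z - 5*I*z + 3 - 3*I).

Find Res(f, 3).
Write f(z) = P(z)/Q(z) with P(z) = z*exp(2*z) and Q(z) = z^3 - 2*z^2 + 2*I*z^2 - 4*z - 5*I*z + 3 - 3*I.
The denominator factors as Q(z) = (z + I)*(z + 1 + I)*(z - 3), so z = 3 is a simple zero of Q and P is analytic there; z = 3 is therefore a simple pole and
  Res(f, z₀) = P(z₀)/Q'(z₀).

Q'(z) = 3*z^2 - 4*z + 4*I*z - 4 - 5*I, so Q'(3) = 11 + 7*I.
P(3) = 3*exp(6).

Res(f, 3) = (3*exp(6))/(11 + 7*I) = (33/170 - 21*I/170)*exp(6)

Final answer: (33/170 - 21*I/170)*exp(6)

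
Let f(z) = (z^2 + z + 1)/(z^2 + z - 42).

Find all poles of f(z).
The singularities of f are the zeros of the denominator. Factoring,
  z^2 + z - 42 = (z - 6)*(z + 7)
so the candidates are z = 6, z = -7.

Check the numerator P(z) = z^2 + z + 1 at each one:
  P(6) = 43 ≠ 0, so z = 6 is a (simple) pole.
  P(-7) = 43 ≠ 0, so z = -7 is a (simple) pole.

Poles of f: {-7, 6}

Final answer: {-7, 6}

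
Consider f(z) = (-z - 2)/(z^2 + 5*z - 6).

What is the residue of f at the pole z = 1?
Write f(z) = P(z)/Q(z) with P(z) = -z - 2 and Q(z) = z^2 + 5*z - 6.
The denominator factors as Q(z) = (z - 1)*(z + 6), so z = 1 is a simple zero of Q and P is analytic there; z = 1 is therefore a simple pole and
  Res(f, z₀) = P(z₀)/Q'(z₀).

Q'(z) = 2*z + 5, so Q'(1) = 7.
P(1) = -3.

Res(f, 1) = (-3)/(7) = -3/7

Final answer: -3/7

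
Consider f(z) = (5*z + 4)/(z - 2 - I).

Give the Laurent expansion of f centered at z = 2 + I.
Put w = z - (2 + I), i.e. z = w + 2 + I. The denominator is w, so it suffices to rewrite the numerator in powers of w.

P(z) = 5*z + 4
P(w + 2 + I) = 14 + 5*I + 5*w

Dividing each term by w:
  f = (14 + 5*I)/w + 5

Substituting back w = z - 2 - I:
  f(z) = (14 + 5*I)/(z - 2 - I) + 5

The series is finite because the numerator is a polynomial; the negative powers form the principal part, and the coefficient of 1/(z - 2 - I) gives Res(f, 2 + I) = 14 + 5*I.

Final answer: (14 + 5*I)/(z - 2 - I) + 5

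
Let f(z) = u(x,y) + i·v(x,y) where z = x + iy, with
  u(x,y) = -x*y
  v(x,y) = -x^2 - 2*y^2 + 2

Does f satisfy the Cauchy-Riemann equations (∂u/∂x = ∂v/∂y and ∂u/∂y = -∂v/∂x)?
∂u/∂x = -y
∂v/∂y = -4*y
∂u/∂y = -x
∂v/∂x = -2*x
∂u/∂x ≠ ∂v/∂y and ∂u/∂y ≠ -∂v/∂x; the Cauchy-Riemann equations are not satisfied, so f is not analytic.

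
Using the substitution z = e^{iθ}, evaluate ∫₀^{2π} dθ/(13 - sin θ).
Call the integral J. The integrand is 2π-periodic and we integrate over a full period, so shifting θ does not change the value (θ → θ + π/2 turns sin θ into cos θ; θ → θ + π flips the sign of the trig term). Hence
  J = ∫₀^{2π} dθ/(13 + cos θ).
Put z = e^{iθ}: then cos θ = (z + 1/z)/2, dθ = dz/(iz), and z runs once counterclockwise around |z| = 1:
  J = ∮_{|z|=1} 1/(13 + (z + 1/z)/2) · dz/(iz) = (2/i) ∮_{|z|=1} dz/(z^2 + 26*z + 1).
The roots of z^2 + 26*z + 1 are z = (-13 ± sqrt(13^2 - 1^2)), with sqrt(168) = 2*sqrt(42); their product is 1, so only z₊ = -13 + 2*sqrt(42) lies inside the unit circle (z₋ = -13 - 2*sqrt(42) lies outside).
z₊ is a simple zero of q(z) = z^2 + 26*z + 1, so Res(1/q, z₊) = 1/q'(z₊) with q'(z) = 2*z + 26; and q'(z₊) = (z₊ - z₋) = 4*sqrt(42).
Therefore J = (2/i) · 2πi · 1/(4*sqrt(42)) = 2*pi/(2*sqrt(42)) = sqrt(42)*pi/42

Final answer: sqrt(42)*pi/42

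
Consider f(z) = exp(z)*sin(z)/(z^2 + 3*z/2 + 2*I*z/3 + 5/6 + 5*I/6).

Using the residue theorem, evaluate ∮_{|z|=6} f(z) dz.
By the residue theorem, ∮_C f(z) dz = 2πi · (sum of the residues of f at the poles inside |z| = 6).

The denominator factors as (z + 1/2 + I)*(z + 1 - I/3), so the singularities of f are simple poles at z = -1/2 - I, z = -1 + I/3.
  |-1/2 - I|² = 5/4 < 36 = 6², so this pole is inside the contour.
  |-1 + I/3|² = 10/9 < 36 = 6², so this pole is inside the contour.

With P(z) = exp(z)*sin(z) and Q(z) = z^2 + 3*z/2 + 2*I*z/3 + 5/6 + 5*I/6, each pole is simple, so Res(f, z₀) = P(z₀)/Q'(z₀) with Q'(z) = 2*z + 3/2 + 2*I/3.
  Res(f, -1/2 - I) = P(-1/2 - I)/Q'(-1/2 - I) = (-exp(-1/2 - I)*sin(1/2 + I))/(1/2 - 4*I/3) = (-18/73 - 48*I/73)*exp(-1/2 - I)*sin(1/2 + I)
  Res(f, -1 + I/3) = P(-1 + I/3)/Q'(-1 + I/3) = (-exp(-1 + I/3)*sin(1 - I/3))/(-1/2 + 4*I/3) = (18/73 + 48*I/73)*exp(-1 + I/3)*sin(1 - I/3)

Sum of residues inside C: (-18/73 - 48*I/73)*exp(-1/2 - I)*sin(1/2 + I) + (18/73 + 48*I/73)*exp(-1 + I/3)*sin(1 - I/3)
∮_C f(z) dz = 2πi · ((-18/73 - 48*I/73)*exp(-1/2 - I)*sin(1/2 + I) + (18/73 + 48*I/73)*exp(-1 + I/3)*sin(1 - I/3)) = pi*(96/73 - 36*I/73)*exp(-1/2 - I)*sin(1/2 + I) + pi*(-96/73 + 36*I/73)*exp(-1 + I/3)*sin(1 - I/3)

Final answer: pi*(96/73 - 36*I/73)*exp(-1/2 - I)*sin(1/2 + I) + pi*(-96/73 + 36*I/73)*exp(-1 + I/3)*sin(1 - I/3)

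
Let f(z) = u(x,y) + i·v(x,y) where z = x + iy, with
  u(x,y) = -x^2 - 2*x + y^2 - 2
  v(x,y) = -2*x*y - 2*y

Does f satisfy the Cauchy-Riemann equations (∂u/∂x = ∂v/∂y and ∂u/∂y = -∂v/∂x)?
∂u/∂x = -2*x - 2
∂v/∂y = -2*x - 2
∂u/∂y = 2*y
∂v/∂x = -2*y
∂u/∂x = ∂v/∂y and ∂u/∂y = -∂v/∂x hold identically; f is analytic.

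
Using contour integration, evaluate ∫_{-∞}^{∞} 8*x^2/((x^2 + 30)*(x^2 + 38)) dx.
Let f(z) = 8*z^2/((z^2 + 30)*(z^2 + 38)). The denominator has no real zeros and deg Q - deg P = 2 ≥ 2, so the integral of f over the upper semicircle |z| = R tends to 0 as R → ∞. Closing the contour in the upper half-plane,
  ∫_{-∞}^{∞} f(x) dx = 2πi · Σ Res(f, z_k)  over the poles with Im z_k > 0.

Zeros of the denominator: z^2 + 30 = 0 gives z = ±sqrt(30)*I; z^2 + 38 = 0 gives z = ±sqrt(38)*I.
Upper half-plane: z = sqrt(30)*I, z = sqrt(38)*I (simple).

Each pole is a simple zero of Q(z) = z^4 + 68*z^2 + 1140, so Res(f, z₀) = P(z₀)/Q'(z₀) with P(z) = 8*z^2, Q'(z) = 4*z^3 + 136*z:
  Res(f, sqrt(30)*I) = (-240)/(16*sqrt(30)*I) = sqrt(30)*I/2
  Res(f, sqrt(38)*I) = (-304)/(-16*sqrt(38)*I) = -sqrt(38)*I/2

Sum of residues: I*(-sqrt(38) + sqrt(30))/2
∫_{-∞}^{∞} f(x) dx = 2πi · (I*(-sqrt(38) + sqrt(30))/2) = pi*(-sqrt(30) + sqrt(38))

Final answer: pi*(-sqrt(30) + sqrt(38))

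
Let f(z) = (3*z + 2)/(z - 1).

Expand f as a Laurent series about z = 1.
Put w = z - (1), i.e. z = w + 1. The denominator is w, so it suffices to rewrite the numerator in powers of w.

P(z) = 3*z + 2
P(w + 1) = 5 + 3*w

Dividing each term by w:
  f = 5/w + 3

Substituting back w = z - 1:
  f(z) = 5/(z - 1) + 3

The series is finite because the numerator is a polynomial; the negative powers form the principal part, and the coefficient of 1/(z - 1) gives Res(f, 1) = 5.

Final answer: 5/(z - 1) + 3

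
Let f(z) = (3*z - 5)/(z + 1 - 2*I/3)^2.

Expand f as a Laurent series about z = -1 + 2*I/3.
Put w = z - (-1 + 2*I/3), i.e. z = w - 1 + 2*I/3. The denominator is w^2, so it suffices to rewrite the numerator in powers of w.

P(z) = 3*z - 5
P(w - 1 + 2*I/3) = -8 + 2*I + 3*w

Dividing each term by w^2:
  f = (-8 + 2*I)/w^2 + 3/w

Substituting back w = z + 1 - 2*I/3:
  f(z) = (-8 + 2*I)/(z + 1 - 2*I/3)^2 + 3/(z + 1 - 2*I/3)

The series is finite because the numerator is a polynomial; the negative powers form the principal part, and the coefficient of 1/(z + 1 - 2*I/3) gives Res(f, -1 + 2*I/3) = 3.

Final answer: (-8 + 2*I)/(z + 1 - 2*I/3)^2 + 3/(z + 1 - 2*I/3)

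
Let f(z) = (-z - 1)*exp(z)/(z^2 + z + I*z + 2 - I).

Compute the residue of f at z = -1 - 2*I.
Write f(z) = P(z)/Q(z) with P(z) = (-z - 1)*exp(z) and Q(z) = z^2 + z + I*z + 2 - I.
The denominator factors as Q(z) = (z - I)*(z + 1 + 2*I), so z = -1 - 2*I is a simple zero of Q and P is analytic there; z = -1 - 2*I is therefore a simple pole and
  Res(f, z₀) = P(z₀)/Q'(z₀).

Q'(z) = 2*z + 1 + I, so Q'(-1 - 2*I) = -1 - 3*I.
P(-1 - 2*I) = 2*I*exp(-1 - 2*I).

Res(f, -1 - 2*I) = (2*I*exp(-1 - 2*I))/(-1 - 3*I) = (-3/5 - I/5)*exp(-1 - 2*I)

Final answer: (-3/5 - I/5)*exp(-1 - 2*I)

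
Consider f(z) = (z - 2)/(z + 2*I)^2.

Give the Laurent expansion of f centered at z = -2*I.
Put w = z - (-2*I), i.e. z = w - 2*I. The denominator is w^2, so it suffices to rewrite the numerator in powers of w.

P(z) = z - 2
P(w - 2*I) = -2 - 2*I + w

Dividing each term by w^2:
  f = (-2 - 2*I)/w^2 + 1/w

Substituting back w = z + 2*I:
  f(z) = (-2 - 2*I)/(z + 2*I)^2 + 1/(z + 2*I)

The series is finite because the numerator is a polynomial; the negative powers form the principal part, and the coefficient of 1/(z + 2*I) gives Res(f, -2*I) = 1.

Final answer: (-2 - 2*I)/(z + 2*I)^2 + 1/(z + 2*I)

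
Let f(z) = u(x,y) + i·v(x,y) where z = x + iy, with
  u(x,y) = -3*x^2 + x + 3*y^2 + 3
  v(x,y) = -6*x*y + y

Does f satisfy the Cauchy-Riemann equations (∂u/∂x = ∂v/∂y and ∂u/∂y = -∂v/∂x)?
∂u/∂x = 1 - 6*x
∂v/∂y = 1 - 6*x
∂u/∂y = 6*y
∂v/∂x = -6*y
∂u/∂x = ∂v/∂y and ∂u/∂y = -∂v/∂x hold identically; f is analytic.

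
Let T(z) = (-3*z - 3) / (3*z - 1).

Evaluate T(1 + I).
Substitute z = 1 + I:
  numerator:   -3*(1 + I) - 3 = -6 - 3*I
  denominator: 3*(1 + I) - 1 = 2 + 3*I
T(1 + I) = (-6 - 3*I)/(2 + 3*I); multiplying numerator and denominator by the conjugate 2 - 3*I gives (-21 + 12*I)/13 = -21/13 + 12*I/13

Final answer: -21/13 + 12*I/13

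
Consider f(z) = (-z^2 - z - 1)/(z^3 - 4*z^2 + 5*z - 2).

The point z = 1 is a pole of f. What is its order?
2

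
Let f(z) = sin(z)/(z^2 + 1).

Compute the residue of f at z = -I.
Write f(z) = P(z)/Q(z) with P(z) = sin(z) and Q(z) = z^2 + 1.
The denominator factors as Q(z) = (z - I)*(z + I), so z = -I is a simple zero of Q and P is analytic there; z = -I is therefore a simple pole and
  Res(f, z₀) = P(z₀)/Q'(z₀).

Q'(z) = 2*z, so Q'(-I) = -2*I.
P(-I) = -I*sinh(1).

Res(f, -I) = (-I*sinh(1))/(-2*I) = sinh(1)/2

Final answer: sinh(1)/2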